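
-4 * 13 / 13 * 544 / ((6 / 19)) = -20672 / 3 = -6890.67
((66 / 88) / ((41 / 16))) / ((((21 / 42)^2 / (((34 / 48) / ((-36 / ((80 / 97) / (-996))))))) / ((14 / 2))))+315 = 2807425145 / 8912457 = 315.00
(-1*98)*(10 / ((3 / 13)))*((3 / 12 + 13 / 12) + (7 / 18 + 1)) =-312130 / 27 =-11560.37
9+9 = 18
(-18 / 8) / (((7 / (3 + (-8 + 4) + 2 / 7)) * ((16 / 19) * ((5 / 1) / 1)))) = 171 / 3136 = 0.05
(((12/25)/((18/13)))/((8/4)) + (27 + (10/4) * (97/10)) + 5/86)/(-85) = -664111/1096500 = -0.61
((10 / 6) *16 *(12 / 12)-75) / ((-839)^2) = -0.00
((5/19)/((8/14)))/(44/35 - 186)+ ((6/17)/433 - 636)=-2300617248665/3617313176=-636.00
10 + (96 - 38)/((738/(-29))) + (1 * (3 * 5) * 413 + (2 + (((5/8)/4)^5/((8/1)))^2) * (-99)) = 159661037528429772721637/26589252199995408384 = 6004.72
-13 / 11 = -1.18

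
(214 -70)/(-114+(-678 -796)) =-36/397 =-0.09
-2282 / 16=-1141 / 8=-142.62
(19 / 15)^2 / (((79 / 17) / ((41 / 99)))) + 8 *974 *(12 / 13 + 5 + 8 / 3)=1531151725021 / 22876425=66931.43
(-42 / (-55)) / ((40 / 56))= 294 / 275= 1.07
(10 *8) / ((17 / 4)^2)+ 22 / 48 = 33899 / 6936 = 4.89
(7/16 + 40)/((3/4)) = 647/12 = 53.92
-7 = -7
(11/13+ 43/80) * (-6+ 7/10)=-76267/10400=-7.33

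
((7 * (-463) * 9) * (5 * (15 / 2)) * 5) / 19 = -10938375 / 38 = -287851.97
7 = 7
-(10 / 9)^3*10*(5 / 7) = -50000 / 5103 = -9.80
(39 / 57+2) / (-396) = -17 / 2508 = -0.01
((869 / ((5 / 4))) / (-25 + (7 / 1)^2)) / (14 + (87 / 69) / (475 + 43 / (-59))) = 25421647 / 12288975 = 2.07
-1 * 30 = -30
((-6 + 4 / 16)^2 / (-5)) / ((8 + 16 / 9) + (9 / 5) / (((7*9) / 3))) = -33327 / 49712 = -0.67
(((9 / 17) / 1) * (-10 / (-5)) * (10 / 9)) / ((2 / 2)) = 20 / 17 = 1.18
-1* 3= -3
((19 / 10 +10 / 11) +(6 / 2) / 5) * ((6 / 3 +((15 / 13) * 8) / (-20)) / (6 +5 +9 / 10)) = 7500 / 17017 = 0.44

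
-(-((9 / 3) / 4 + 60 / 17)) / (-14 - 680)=-291 / 47192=-0.01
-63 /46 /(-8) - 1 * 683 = -251281 /368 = -682.83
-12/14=-6/7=-0.86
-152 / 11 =-13.82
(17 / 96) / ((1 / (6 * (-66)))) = -561 / 8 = -70.12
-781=-781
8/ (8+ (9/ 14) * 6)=56/ 83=0.67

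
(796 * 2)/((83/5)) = 7960/83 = 95.90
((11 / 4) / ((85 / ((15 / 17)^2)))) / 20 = 99 / 78608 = 0.00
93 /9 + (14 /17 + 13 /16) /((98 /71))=921121 /79968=11.52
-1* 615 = -615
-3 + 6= 3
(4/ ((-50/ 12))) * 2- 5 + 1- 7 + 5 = -198/ 25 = -7.92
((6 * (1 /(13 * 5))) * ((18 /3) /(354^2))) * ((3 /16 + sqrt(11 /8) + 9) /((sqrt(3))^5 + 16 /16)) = -147 /876098080 - sqrt(22) /219024520 + 9 * sqrt(66) /219024520 + 1323 * sqrt(3) /876098080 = 0.00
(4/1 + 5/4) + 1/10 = 107/20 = 5.35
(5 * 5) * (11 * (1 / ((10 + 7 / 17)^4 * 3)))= 22968275 / 2944518723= 0.01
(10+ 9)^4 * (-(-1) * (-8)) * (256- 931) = 703733400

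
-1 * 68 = -68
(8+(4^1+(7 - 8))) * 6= 66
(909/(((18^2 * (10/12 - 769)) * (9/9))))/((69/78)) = -1313/318021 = -0.00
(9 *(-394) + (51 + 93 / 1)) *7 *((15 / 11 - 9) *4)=8001504 / 11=727409.45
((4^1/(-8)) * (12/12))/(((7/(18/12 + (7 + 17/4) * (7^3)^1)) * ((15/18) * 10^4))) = -46323/1400000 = -0.03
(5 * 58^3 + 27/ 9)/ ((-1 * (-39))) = 975563/ 39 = 25014.44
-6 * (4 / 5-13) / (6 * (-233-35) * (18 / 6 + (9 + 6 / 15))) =-61 / 16616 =-0.00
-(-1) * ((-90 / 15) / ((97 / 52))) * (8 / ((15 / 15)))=-2496 / 97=-25.73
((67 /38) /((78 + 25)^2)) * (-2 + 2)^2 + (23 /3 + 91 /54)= 505 /54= 9.35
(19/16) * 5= 95/16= 5.94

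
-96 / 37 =-2.59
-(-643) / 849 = 643 / 849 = 0.76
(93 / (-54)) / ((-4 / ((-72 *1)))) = -31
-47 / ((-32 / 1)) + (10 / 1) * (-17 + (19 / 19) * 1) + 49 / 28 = -5017 / 32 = -156.78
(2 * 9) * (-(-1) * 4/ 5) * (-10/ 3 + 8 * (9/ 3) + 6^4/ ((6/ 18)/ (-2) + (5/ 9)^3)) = 136059312/ 35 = 3887408.91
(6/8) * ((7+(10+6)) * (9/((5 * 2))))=621/40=15.52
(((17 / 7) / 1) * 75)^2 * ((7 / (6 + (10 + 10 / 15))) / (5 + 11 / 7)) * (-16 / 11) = -780300 / 253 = -3084.19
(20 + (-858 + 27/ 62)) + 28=-50193/ 62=-809.56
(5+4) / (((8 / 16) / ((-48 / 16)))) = -54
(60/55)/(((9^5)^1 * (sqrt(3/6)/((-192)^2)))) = 16384 * sqrt(2)/24057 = 0.96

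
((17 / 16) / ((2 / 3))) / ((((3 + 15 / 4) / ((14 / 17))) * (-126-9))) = -7 / 4860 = -0.00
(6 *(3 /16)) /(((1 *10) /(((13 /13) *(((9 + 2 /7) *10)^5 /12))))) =2175544921875 /33614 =64721393.52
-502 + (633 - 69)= 62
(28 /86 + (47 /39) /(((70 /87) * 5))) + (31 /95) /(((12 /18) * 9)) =3789064 /5576025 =0.68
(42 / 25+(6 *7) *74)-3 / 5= 77727 / 25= 3109.08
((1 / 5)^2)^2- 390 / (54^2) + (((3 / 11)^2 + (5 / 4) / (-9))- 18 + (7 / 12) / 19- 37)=-19261778218 / 349160625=-55.17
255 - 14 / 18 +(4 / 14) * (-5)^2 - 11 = 15773 / 63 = 250.37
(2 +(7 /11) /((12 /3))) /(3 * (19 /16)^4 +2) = 311296 /1148477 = 0.27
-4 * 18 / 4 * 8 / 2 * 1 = -72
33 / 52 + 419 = 21821 / 52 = 419.63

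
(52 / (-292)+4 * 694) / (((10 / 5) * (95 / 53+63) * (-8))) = -10739655 / 4010912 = -2.68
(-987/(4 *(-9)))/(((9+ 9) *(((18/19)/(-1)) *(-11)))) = 6251/42768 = 0.15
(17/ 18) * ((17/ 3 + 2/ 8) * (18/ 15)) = 1207/ 180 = 6.71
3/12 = 0.25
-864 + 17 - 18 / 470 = -199054 / 235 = -847.04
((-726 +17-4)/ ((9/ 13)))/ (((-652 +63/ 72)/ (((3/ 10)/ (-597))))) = -37076/ 46646595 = -0.00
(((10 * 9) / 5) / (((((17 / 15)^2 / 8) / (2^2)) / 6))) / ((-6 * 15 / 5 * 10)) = -4320 / 289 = -14.95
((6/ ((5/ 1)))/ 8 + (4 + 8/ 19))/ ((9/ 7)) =1351/ 380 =3.56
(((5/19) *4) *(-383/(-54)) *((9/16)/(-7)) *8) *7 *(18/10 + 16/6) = -25661/171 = -150.06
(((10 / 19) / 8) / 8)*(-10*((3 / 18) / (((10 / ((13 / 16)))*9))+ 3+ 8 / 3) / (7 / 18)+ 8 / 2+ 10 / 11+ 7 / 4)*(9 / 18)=-2570455 / 4494336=-0.57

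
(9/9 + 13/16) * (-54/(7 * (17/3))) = -2349/952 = -2.47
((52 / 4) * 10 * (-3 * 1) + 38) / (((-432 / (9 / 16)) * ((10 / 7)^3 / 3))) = 3773 / 8000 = 0.47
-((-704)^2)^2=-245635219456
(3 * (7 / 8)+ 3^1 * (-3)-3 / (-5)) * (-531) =122661 / 40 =3066.52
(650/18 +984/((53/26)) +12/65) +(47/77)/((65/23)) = 247919758/477477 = 519.23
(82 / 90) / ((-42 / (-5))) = 41 / 378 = 0.11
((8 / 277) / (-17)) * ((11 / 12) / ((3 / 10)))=-220 / 42381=-0.01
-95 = -95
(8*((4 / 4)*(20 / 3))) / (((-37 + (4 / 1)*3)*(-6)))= 16 / 45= 0.36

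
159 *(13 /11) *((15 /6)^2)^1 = 51675 /44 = 1174.43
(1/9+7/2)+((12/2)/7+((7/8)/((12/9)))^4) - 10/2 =-22874993/66060288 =-0.35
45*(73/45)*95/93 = 6935/93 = 74.57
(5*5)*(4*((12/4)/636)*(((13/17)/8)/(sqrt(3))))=325*sqrt(3)/21624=0.03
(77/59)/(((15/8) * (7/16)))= 1408/885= 1.59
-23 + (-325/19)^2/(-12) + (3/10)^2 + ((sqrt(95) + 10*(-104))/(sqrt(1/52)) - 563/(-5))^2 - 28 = -4077089/54150 + (-10*sqrt(13)*(1040 - sqrt(95)) + 563)^2/25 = 53533460.50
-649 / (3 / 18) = -3894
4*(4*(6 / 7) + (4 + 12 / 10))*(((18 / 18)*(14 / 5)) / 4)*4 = 2416 / 25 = 96.64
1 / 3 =0.33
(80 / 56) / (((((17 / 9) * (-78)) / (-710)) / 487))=5186550 / 1547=3352.65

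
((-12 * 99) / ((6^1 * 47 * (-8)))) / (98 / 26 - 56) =-1287 / 127652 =-0.01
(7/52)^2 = 49/2704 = 0.02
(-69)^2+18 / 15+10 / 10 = 23816 / 5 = 4763.20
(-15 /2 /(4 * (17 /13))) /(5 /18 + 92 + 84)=-1755 /215764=-0.01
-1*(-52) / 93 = 52 / 93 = 0.56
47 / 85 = 0.55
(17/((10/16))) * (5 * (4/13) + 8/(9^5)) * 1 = 160627424/3838185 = 41.85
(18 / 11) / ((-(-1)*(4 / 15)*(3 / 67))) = 3015 / 22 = 137.05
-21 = -21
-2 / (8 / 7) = -7 / 4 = -1.75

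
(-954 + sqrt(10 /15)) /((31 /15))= -14310 /31 + 5 *sqrt(6) /31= -461.22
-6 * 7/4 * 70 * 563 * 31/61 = -12827955/61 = -210294.34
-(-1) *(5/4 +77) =313/4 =78.25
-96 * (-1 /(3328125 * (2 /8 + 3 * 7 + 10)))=128 /138671875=0.00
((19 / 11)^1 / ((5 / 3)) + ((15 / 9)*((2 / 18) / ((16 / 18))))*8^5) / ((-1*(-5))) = 1126571 / 825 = 1365.54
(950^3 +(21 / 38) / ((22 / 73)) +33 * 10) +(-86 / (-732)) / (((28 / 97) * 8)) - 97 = 14690829712666955 / 17134656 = 857375234.88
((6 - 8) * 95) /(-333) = 190 /333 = 0.57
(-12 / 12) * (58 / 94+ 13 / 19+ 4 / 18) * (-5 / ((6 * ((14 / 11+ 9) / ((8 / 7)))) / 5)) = 13468400 / 19071801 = 0.71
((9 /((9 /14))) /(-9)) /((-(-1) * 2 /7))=-49 /9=-5.44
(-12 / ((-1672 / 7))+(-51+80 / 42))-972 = -8962733 / 8778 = -1021.04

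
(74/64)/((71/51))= 1887/2272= 0.83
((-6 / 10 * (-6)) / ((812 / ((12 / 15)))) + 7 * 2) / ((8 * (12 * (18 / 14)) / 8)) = 17767 / 19575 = 0.91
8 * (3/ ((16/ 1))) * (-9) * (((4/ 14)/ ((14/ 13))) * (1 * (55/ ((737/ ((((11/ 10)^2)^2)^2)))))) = -75239967231/ 131320000000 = -0.57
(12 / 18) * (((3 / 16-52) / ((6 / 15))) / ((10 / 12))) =-829 / 8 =-103.62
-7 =-7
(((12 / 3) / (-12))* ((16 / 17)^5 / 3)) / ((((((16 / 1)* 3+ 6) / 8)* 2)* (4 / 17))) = -524288 / 20295603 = -0.03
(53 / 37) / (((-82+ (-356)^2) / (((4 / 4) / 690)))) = 53 / 3233476620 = 0.00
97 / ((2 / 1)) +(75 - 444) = -641 / 2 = -320.50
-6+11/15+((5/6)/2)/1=-97/20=-4.85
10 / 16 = 5 / 8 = 0.62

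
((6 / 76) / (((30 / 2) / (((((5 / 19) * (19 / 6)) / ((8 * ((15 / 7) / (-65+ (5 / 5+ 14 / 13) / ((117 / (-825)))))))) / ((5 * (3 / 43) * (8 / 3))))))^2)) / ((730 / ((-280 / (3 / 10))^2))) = 10053775980605 / 1386176832144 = 7.25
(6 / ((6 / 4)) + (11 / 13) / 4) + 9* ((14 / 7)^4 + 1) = 157.21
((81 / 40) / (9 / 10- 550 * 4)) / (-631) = 81 / 55505284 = 0.00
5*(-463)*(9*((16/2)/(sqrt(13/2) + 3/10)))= 5000400/641 - 8334000*sqrt(26)/641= -58494.27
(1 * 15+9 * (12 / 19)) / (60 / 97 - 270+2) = -0.08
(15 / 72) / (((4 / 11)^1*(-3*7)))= -55 / 2016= -0.03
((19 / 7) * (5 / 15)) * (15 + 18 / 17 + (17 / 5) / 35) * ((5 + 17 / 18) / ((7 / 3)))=48857056 / 1311975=37.24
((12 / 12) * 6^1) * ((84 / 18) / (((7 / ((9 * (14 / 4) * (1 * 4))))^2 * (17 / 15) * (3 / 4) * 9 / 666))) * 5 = 67132800 / 17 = 3948988.24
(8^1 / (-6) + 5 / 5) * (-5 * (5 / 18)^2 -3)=1.13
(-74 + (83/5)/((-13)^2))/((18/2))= -62447/7605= -8.21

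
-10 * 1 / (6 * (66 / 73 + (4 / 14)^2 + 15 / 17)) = -304045 / 340791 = -0.89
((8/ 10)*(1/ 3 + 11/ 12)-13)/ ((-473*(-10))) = -6/ 2365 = -0.00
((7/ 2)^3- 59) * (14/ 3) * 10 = -1505/ 2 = -752.50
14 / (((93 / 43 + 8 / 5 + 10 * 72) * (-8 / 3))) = -0.01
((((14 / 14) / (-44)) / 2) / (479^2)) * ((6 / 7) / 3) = -1 / 70667828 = -0.00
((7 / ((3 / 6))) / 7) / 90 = 1 / 45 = 0.02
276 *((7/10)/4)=483/10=48.30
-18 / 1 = -18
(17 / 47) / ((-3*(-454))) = 17 / 64014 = 0.00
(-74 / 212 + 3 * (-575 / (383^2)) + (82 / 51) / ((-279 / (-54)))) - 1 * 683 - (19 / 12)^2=-685.56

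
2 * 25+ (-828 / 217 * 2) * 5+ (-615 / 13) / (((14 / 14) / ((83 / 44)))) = -9606725 / 124124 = -77.40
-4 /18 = -2 /9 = -0.22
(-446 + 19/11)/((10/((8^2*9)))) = -1407456/55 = -25590.11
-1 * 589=-589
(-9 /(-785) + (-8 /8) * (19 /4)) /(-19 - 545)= 14879 /1770960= 0.01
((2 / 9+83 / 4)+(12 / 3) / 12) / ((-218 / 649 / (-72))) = 497783 / 109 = 4566.82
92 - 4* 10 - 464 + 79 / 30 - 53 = -13871 / 30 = -462.37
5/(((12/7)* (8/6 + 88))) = 35/1072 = 0.03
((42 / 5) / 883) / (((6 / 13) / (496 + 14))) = 10.51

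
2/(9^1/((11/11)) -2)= 0.29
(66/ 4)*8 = 132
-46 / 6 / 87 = -23 / 261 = -0.09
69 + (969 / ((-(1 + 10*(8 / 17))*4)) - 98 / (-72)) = 24361 / 873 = 27.90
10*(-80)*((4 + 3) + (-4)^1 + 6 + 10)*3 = -45600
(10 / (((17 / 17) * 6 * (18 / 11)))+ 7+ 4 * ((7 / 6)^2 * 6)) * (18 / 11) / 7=2197 / 231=9.51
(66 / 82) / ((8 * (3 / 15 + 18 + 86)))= 165 / 170888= 0.00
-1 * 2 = -2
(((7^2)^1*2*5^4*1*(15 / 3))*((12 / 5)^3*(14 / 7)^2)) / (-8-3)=-16934400 / 11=-1539490.91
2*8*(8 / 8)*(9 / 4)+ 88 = 124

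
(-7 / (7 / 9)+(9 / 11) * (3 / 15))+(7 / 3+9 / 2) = -661 / 330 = -2.00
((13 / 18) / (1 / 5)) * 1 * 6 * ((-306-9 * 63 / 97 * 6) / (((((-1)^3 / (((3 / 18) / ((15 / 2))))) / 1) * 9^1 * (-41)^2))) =0.01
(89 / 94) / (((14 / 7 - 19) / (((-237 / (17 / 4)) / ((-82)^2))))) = 21093 / 45666046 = 0.00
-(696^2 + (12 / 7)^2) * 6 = -142419168 / 49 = -2906513.63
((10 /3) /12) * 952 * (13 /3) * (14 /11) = 433160 /297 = 1458.45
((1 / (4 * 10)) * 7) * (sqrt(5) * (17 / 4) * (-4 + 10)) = 357 * sqrt(5) / 80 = 9.98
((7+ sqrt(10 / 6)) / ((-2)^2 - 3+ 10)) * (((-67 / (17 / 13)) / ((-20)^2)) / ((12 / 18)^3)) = -164619 / 598400 - 7839 * sqrt(15) / 598400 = -0.33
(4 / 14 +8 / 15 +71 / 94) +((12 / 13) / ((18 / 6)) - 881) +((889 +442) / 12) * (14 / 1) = 43222211 / 64155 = 673.72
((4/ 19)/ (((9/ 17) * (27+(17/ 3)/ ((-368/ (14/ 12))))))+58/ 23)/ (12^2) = 99055231/ 5623529256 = 0.02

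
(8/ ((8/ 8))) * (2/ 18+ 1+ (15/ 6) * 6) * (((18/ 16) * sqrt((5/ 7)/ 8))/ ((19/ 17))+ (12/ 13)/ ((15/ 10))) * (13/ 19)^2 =416585 * sqrt(70)/ 192052+ 120640/ 3249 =55.28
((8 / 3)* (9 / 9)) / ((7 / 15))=40 / 7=5.71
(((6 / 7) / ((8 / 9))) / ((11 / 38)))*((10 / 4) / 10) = 513 / 616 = 0.83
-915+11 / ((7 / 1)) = -6394 / 7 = -913.43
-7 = -7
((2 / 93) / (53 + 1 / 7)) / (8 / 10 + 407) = 35 / 35270622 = 0.00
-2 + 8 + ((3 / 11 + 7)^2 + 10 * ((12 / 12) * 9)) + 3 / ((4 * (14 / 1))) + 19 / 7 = 1027651 / 6776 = 151.66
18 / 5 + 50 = 268 / 5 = 53.60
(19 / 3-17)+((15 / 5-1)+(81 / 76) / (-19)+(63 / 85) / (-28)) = -8.75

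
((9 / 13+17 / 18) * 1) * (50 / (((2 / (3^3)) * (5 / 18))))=51705 / 13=3977.31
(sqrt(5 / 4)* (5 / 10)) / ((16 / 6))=3* sqrt(5) / 32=0.21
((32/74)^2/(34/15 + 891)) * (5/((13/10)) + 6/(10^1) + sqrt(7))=3840 * sqrt(7)/18343231 + 221952/238462003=0.00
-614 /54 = -307 /27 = -11.37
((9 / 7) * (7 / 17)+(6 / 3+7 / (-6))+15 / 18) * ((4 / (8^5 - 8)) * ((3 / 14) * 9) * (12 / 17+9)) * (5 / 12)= 55 / 26299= 0.00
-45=-45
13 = 13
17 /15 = 1.13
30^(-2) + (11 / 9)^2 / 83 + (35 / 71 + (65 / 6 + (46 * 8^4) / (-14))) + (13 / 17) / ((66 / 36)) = -13446.52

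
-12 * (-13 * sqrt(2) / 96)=13 * sqrt(2) / 8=2.30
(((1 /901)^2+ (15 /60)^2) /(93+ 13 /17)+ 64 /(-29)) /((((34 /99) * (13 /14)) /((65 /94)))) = -269998268029875 /56439574791104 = -4.78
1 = 1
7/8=0.88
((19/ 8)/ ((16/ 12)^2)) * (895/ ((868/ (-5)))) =-765225/ 111104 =-6.89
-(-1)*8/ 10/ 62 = 2/ 155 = 0.01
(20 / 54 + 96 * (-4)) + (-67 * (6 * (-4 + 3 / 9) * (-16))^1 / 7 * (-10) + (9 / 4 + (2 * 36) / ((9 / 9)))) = 25236829 / 756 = 33382.05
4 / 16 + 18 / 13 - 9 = -383 / 52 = -7.37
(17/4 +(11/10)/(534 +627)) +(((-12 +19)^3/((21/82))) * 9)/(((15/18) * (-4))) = -83869457/23220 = -3611.95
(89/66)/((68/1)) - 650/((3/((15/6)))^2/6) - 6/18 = -12156407/4488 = -2708.65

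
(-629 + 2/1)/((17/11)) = -6897/17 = -405.71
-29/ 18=-1.61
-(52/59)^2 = -2704/3481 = -0.78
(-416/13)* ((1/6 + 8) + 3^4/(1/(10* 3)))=-234064/3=-78021.33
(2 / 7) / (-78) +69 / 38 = 1.81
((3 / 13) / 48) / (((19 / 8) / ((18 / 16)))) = 9 / 3952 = 0.00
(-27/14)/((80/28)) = -27/40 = -0.68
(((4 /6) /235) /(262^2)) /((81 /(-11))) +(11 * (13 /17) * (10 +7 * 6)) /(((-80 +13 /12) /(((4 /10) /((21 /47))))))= -219196664226331 /44174705096466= -4.96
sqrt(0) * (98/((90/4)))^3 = 0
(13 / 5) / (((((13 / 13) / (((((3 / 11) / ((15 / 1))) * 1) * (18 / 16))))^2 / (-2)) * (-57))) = 351 / 9196000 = 0.00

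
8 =8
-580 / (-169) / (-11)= -580 / 1859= -0.31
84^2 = 7056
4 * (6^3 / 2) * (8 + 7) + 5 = 6485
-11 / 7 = -1.57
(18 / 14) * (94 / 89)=846 / 623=1.36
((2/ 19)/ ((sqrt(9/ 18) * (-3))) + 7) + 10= 17 - 2 * sqrt(2)/ 57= 16.95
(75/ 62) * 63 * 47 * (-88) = -9771300/ 31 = -315203.23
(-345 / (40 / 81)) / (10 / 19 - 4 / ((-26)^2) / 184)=-45862713 / 34549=-1327.47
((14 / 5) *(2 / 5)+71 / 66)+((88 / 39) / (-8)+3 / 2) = 12204 / 3575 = 3.41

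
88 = 88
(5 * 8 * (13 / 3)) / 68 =130 / 51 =2.55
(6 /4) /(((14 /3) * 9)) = 1 /28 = 0.04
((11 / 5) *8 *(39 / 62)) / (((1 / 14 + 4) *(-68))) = -2002 / 50065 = -0.04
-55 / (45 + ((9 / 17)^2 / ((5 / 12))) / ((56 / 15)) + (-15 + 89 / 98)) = -70805 / 40022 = -1.77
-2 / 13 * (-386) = 59.38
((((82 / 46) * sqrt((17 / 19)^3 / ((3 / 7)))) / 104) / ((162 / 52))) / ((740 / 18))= 697 * sqrt(6783) / 331787880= 0.00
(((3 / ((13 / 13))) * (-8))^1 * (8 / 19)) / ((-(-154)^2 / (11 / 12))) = 4 / 10241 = 0.00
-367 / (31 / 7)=-2569 / 31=-82.87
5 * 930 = 4650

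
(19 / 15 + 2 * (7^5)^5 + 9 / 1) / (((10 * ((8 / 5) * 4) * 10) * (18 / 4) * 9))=10058014647479736756091 / 97200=103477516949380007.78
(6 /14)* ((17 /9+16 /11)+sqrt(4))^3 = 148035889 /2264031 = 65.39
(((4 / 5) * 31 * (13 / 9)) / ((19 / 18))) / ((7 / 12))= 38688 / 665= 58.18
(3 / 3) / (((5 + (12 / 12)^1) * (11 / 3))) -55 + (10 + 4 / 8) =-44.45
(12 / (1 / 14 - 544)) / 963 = -56 / 2444415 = -0.00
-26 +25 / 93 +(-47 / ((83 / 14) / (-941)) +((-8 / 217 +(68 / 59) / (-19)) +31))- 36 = 449990822704 / 60570993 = 7429.15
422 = 422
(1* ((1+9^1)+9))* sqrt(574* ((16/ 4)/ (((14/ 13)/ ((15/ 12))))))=19* sqrt(2665)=980.85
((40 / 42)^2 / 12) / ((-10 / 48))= -160 / 441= -0.36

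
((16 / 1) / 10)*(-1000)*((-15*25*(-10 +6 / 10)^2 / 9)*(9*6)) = 318096000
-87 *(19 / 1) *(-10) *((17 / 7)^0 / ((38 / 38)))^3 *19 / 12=52345 / 2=26172.50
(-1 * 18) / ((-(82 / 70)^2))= 13.12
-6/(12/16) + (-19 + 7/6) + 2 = -143/6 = -23.83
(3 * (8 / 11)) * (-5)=-120 / 11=-10.91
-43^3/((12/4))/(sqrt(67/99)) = -79507 * sqrt(737)/67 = -32215.46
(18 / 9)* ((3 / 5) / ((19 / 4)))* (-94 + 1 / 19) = -8568 / 361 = -23.73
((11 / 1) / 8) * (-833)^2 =954097.38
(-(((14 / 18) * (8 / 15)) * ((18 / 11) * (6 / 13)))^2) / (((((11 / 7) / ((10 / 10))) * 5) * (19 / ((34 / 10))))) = -5970944 / 2671150625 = -0.00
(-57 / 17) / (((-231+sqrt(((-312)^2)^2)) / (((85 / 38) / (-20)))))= 1 / 258968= 0.00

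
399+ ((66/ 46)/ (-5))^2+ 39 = 5793639/ 13225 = 438.08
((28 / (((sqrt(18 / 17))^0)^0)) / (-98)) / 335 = -2 / 2345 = -0.00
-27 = -27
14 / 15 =0.93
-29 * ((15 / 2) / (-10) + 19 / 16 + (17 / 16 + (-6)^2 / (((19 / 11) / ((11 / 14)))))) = -137895 / 266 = -518.40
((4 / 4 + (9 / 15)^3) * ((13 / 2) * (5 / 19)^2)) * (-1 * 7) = -364 / 95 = -3.83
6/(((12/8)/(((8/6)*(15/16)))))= 5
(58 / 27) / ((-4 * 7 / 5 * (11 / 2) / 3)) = -145 / 693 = -0.21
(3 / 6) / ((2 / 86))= 43 / 2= 21.50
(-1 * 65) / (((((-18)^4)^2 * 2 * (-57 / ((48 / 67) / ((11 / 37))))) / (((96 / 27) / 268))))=2405 / 1453913160801156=0.00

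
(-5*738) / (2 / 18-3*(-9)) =-16605 / 122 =-136.11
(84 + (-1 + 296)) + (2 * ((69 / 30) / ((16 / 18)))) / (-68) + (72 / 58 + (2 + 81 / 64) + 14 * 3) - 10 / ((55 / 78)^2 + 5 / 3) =420.81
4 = 4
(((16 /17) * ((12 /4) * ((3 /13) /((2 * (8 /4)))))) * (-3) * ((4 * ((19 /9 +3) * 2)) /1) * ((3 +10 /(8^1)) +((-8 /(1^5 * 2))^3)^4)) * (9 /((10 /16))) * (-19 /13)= 101352663925632 /14365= 7055528292.77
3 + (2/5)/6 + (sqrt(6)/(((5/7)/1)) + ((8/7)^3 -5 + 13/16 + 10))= 7 * sqrt(6)/5 + 853813/82320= 13.80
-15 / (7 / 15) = -225 / 7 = -32.14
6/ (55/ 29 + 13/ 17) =2.25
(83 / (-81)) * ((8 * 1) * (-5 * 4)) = 13280 / 81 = 163.95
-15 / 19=-0.79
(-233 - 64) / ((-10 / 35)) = 2079 / 2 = 1039.50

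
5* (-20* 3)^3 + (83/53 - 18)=-57240871/53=-1080016.43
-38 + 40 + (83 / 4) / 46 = 451 / 184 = 2.45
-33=-33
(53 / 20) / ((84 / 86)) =2279 / 840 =2.71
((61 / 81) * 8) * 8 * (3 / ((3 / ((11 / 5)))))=42944 / 405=106.03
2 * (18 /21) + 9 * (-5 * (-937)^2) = -276560223 /7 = -39508603.29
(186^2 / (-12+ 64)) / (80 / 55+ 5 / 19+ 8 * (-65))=-602547 / 469391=-1.28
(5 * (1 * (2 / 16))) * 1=5 / 8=0.62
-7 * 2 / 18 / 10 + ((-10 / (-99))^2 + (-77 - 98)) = -17158373 / 98010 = -175.07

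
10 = 10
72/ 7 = 10.29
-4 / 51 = -0.08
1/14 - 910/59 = -12681/826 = -15.35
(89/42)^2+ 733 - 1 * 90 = 1142173/1764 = 647.49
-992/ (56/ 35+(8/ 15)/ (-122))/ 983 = -0.63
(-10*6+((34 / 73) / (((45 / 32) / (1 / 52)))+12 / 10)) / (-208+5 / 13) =2510782 / 8866215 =0.28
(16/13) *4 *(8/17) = 512/221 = 2.32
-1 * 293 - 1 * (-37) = -256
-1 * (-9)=9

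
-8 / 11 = -0.73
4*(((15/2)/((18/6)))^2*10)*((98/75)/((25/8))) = 1568/15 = 104.53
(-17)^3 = -4913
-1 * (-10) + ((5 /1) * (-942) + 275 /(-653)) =-3069375 /653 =-4700.42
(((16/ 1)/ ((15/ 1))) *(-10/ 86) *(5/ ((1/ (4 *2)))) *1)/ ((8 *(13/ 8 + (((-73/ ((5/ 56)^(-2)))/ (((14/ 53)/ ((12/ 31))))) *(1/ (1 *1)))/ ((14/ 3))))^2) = -226917325250560/ 6088930077072729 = -0.04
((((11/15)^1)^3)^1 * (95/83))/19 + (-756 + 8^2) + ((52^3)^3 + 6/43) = 6697001766618036199883/2409075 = 2779905883635020.16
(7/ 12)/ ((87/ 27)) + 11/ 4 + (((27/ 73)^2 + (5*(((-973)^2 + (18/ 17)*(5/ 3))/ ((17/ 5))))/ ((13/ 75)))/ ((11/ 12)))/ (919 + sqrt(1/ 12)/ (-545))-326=5639249676728880*sqrt(3)/ 1777362619246314529 + 474801562670100794655399/ 51543515958143121341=9211.67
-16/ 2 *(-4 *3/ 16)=6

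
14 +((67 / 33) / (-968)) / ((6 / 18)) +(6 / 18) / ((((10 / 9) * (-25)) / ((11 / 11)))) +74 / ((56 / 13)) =290320321 / 9317000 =31.16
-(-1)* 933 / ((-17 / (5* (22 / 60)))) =-3421 / 34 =-100.62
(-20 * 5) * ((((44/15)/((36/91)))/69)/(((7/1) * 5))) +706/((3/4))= 1753132/1863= 941.03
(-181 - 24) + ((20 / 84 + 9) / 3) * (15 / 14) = -29650 / 147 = -201.70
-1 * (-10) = 10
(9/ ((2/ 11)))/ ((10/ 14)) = 693/ 10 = 69.30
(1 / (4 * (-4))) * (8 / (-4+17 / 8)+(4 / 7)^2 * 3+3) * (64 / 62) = 422 / 22785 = 0.02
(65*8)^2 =270400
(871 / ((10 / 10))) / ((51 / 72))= 20904 / 17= 1229.65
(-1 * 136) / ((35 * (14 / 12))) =-816 / 245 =-3.33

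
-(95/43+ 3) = -224/43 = -5.21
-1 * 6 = -6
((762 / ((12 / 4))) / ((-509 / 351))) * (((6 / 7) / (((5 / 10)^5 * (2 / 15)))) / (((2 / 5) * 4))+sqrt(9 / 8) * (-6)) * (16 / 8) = -160477200 / 3563+802386 * sqrt(2) / 509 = -42810.55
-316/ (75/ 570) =-12008/ 5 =-2401.60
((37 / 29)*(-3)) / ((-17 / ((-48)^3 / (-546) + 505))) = 7146957 / 44863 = 159.31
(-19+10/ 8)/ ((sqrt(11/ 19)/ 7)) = -497 * sqrt(209)/ 44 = -163.30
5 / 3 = 1.67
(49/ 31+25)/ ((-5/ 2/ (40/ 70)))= -6592/ 1085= -6.08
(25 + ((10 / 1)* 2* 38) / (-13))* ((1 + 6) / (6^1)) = -1015 / 26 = -39.04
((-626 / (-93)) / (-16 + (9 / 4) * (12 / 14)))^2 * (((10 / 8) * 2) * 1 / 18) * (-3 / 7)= -13715660 / 1006977123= -0.01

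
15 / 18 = 0.83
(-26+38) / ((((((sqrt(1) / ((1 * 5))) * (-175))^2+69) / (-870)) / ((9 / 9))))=-5220 / 647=-8.07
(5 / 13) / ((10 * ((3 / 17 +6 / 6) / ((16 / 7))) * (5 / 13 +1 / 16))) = 544 / 3255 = 0.17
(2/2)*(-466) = -466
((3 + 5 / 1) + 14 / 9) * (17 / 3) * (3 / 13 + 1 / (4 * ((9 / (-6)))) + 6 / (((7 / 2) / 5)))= 3446665 / 7371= 467.60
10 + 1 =11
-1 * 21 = -21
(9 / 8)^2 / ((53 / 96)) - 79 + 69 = -817 / 106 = -7.71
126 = 126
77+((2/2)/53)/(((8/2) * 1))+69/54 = 149363/1908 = 78.28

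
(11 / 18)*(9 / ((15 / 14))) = 77 / 15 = 5.13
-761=-761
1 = 1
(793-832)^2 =1521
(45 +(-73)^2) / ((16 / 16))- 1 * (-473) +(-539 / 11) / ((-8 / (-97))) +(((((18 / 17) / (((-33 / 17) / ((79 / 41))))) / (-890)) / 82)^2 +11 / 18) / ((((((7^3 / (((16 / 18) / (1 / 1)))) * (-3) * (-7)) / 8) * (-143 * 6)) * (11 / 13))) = 602605277766339368939236631 / 114719135304318571441800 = 5252.87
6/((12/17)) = 17/2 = 8.50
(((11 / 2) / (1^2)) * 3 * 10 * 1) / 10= 16.50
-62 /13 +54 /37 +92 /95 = -106988 /45695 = -2.34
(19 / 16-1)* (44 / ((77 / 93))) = 279 / 28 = 9.96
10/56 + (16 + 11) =761/28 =27.18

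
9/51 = 3/17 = 0.18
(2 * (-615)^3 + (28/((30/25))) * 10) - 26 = -1395649628/3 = -465216542.67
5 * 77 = 385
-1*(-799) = 799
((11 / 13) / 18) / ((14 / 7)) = 11 / 468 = 0.02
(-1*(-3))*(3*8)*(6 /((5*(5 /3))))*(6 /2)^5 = 314928 /25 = 12597.12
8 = 8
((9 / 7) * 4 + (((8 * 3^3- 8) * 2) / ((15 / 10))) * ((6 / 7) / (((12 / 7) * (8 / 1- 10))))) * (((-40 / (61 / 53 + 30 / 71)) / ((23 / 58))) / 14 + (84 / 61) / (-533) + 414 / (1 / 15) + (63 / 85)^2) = -398364.03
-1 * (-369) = 369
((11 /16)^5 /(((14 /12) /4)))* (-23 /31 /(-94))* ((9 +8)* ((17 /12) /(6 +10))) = 0.01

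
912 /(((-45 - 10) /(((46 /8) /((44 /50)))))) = -13110 /121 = -108.35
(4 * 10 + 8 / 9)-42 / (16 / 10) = 527 / 36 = 14.64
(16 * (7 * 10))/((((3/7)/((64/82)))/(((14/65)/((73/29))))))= 20371456/116727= 174.52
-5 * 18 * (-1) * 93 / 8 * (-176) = -184140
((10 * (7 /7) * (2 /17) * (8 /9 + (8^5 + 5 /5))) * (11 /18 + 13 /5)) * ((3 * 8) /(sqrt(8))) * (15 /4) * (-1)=-25068965 * sqrt(2) /9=-3939207.81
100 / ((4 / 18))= 450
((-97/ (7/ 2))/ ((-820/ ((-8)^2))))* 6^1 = 18624/ 1435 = 12.98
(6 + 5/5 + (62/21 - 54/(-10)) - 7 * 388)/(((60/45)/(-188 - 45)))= 471938.17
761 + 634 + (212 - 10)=1597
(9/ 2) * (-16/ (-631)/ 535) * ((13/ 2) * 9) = 4212/ 337585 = 0.01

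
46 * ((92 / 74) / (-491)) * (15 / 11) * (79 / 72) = -208955 / 1199022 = -0.17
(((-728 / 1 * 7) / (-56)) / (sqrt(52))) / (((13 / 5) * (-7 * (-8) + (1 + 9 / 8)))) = 0.08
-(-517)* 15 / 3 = 2585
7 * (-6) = -42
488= 488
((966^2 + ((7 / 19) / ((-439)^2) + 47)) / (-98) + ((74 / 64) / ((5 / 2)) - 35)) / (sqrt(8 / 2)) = -137180086118673 / 28707720160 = -4778.51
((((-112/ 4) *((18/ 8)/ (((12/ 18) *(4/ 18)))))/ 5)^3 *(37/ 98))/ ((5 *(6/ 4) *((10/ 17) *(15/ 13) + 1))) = -39110337513/ 2120000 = -18448.27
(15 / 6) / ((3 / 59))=295 / 6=49.17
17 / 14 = 1.21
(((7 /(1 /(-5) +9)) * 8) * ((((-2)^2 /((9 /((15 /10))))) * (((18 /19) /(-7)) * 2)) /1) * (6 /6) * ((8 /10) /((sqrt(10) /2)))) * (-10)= 384 * sqrt(10) /209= 5.81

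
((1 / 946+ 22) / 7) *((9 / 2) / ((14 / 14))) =187317 / 13244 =14.14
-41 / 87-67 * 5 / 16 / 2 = -30457 / 2784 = -10.94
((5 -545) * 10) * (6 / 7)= -32400 / 7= -4628.57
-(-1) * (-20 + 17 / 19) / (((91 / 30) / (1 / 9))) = -1210 / 1729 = -0.70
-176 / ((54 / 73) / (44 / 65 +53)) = -7471112 / 585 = -12771.13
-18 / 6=-3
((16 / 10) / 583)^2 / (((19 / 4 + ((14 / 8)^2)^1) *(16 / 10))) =128 / 212430625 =0.00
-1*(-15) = 15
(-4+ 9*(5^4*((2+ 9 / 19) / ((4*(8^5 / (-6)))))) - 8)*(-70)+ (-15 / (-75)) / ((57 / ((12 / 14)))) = 19275848461 / 21790720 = 884.59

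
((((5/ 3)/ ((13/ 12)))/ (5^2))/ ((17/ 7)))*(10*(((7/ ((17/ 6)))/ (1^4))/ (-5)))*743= -1747536/ 18785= -93.03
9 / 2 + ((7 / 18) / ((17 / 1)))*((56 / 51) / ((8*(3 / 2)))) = 210779 / 46818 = 4.50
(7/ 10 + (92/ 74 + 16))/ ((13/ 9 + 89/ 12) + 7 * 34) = 119502/ 1644095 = 0.07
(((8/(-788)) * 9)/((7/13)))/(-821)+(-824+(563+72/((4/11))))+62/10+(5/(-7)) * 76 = -628832286/5660795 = -111.09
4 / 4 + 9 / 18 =3 / 2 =1.50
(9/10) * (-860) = -774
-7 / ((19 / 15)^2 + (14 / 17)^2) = -3.07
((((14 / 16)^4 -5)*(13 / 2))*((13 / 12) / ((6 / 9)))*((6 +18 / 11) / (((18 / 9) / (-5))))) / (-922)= -0.97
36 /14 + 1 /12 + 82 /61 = 20491 /5124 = 4.00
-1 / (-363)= 1 / 363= 0.00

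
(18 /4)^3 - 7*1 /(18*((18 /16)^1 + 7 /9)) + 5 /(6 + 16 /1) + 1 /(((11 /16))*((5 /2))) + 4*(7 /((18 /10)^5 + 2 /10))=167619956879 /1798574360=93.20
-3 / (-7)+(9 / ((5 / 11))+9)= 1023 / 35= 29.23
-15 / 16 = -0.94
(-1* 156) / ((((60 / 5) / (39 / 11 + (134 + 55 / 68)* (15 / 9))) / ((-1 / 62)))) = 6657833 / 139128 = 47.85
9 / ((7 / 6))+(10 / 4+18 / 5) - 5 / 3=2551 / 210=12.15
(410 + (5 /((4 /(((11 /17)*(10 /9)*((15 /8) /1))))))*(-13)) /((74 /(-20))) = -1583425 /15096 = -104.89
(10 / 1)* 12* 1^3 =120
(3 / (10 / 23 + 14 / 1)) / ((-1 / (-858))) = 29601 / 166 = 178.32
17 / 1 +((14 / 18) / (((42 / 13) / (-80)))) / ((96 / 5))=16.00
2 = 2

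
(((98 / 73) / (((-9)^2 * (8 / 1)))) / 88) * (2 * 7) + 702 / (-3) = -243520649 / 1040688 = -234.00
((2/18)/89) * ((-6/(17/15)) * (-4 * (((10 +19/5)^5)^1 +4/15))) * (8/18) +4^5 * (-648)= -16791579630496/25531875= -657671.23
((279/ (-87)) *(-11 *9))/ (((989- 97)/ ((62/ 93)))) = 3069/ 12934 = 0.24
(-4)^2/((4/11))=44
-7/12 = -0.58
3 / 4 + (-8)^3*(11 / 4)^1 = -5629 / 4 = -1407.25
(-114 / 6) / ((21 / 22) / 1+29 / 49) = -20482 / 1667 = -12.29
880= 880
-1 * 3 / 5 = -0.60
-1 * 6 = -6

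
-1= -1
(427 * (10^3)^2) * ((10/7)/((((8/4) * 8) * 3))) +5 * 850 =38137750/3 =12712583.33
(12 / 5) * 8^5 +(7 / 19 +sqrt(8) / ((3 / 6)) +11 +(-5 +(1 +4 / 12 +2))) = 4 * sqrt(2) +22416077 / 285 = 78658.56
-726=-726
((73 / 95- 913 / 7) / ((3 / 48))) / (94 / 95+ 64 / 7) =-204.75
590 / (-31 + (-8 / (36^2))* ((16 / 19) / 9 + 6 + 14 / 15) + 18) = -40860450 / 903319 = -45.23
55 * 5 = 275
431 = 431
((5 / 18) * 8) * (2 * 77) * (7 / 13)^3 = 1056440 / 19773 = 53.43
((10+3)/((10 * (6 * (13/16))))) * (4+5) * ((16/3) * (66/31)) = 4224/155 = 27.25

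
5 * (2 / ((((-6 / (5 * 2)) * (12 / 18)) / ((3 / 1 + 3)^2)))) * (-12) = 10800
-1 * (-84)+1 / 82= 6889 / 82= 84.01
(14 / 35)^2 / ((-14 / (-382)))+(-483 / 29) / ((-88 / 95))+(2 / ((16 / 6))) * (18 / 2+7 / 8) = 53148937 / 1786400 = 29.75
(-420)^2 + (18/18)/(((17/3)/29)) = 2998887/17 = 176405.12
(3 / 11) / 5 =0.05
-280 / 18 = -140 / 9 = -15.56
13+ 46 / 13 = 215 / 13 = 16.54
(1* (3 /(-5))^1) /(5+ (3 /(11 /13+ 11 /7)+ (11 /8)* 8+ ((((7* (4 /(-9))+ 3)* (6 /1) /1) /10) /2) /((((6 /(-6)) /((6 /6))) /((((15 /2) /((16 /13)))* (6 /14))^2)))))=-3311616 /96413609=-0.03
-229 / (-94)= 229 / 94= 2.44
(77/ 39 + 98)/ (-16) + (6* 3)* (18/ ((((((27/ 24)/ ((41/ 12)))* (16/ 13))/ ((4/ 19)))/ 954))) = 1903682527/ 11856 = 160567.01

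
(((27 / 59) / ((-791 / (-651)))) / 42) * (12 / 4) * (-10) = -12555 / 46669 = -0.27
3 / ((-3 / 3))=-3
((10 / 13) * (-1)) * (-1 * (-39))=-30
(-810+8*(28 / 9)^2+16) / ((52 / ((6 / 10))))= -29021 / 3510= -8.27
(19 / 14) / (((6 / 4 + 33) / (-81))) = -513 / 161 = -3.19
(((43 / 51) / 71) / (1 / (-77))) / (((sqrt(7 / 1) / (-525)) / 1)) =181.44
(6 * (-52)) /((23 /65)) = -20280 /23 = -881.74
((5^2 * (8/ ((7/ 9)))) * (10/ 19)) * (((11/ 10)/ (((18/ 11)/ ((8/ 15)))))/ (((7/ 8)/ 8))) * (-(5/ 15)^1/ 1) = -1239040/ 8379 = -147.87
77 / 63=11 / 9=1.22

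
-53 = -53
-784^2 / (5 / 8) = -4917248 / 5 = -983449.60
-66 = -66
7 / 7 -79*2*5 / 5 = -157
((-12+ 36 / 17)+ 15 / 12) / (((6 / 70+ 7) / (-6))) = 7.31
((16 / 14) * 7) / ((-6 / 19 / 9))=-228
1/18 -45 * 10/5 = -1619/18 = -89.94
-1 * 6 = -6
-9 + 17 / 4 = -19 / 4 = -4.75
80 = 80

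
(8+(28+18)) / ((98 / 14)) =54 / 7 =7.71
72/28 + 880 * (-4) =-24622/7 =-3517.43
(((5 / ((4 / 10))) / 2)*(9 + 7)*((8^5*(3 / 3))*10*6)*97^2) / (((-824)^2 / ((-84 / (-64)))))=37937088000 / 10609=3575934.40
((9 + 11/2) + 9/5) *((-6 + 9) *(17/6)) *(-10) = -1385.50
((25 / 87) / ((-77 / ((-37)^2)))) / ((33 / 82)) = -2806450 / 221067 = -12.70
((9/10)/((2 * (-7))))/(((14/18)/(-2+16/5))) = -243/2450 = -0.10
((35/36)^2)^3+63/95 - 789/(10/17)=-277061451469753/206794321920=-1339.79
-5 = -5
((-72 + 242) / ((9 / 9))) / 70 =17 / 7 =2.43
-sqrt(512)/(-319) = 16*sqrt(2)/319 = 0.07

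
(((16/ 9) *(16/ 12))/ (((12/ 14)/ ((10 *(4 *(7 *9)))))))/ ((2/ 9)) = 31360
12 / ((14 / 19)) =16.29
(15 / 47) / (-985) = -3 / 9259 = -0.00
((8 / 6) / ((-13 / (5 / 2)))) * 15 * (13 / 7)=-50 / 7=-7.14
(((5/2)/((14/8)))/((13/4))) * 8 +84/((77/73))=83.15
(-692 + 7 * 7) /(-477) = 643 /477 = 1.35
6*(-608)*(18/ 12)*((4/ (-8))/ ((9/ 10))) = 3040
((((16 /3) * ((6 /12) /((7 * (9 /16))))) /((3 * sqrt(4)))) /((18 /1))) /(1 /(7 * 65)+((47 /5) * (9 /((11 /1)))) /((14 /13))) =45760 /52130061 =0.00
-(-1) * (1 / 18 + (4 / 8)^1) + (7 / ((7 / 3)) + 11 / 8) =355 / 72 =4.93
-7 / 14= -1 / 2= -0.50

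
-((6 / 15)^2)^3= -64 / 15625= -0.00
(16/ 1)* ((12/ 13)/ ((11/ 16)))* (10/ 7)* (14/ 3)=20480/ 143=143.22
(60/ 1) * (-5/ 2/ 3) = -50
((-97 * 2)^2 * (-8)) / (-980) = 75272 / 245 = 307.23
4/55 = 0.07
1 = 1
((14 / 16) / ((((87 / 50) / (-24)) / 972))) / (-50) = 6804 / 29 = 234.62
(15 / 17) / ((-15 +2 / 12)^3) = -0.00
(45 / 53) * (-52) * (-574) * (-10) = -13431600 / 53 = -253426.42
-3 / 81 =-1 / 27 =-0.04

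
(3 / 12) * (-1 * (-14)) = 7 / 2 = 3.50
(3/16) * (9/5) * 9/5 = 243/400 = 0.61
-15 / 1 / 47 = -15 / 47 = -0.32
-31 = -31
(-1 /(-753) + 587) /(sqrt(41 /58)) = 442012 *sqrt(2378) /30873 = 698.17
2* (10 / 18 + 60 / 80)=47 / 18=2.61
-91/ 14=-13/ 2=-6.50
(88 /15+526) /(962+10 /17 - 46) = 67813 /116865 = 0.58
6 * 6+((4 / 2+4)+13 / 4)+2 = 189 / 4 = 47.25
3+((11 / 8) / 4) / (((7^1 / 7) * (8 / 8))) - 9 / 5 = 247 / 160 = 1.54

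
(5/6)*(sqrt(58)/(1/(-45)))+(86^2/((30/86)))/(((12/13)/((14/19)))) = 14470274/855 - 75*sqrt(58)/2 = 16638.71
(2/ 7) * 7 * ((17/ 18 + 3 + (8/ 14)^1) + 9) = 1703/ 63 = 27.03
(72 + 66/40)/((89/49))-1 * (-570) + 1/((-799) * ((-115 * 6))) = 11983020593/19626636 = 610.55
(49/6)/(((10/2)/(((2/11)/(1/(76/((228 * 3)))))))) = 49/1485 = 0.03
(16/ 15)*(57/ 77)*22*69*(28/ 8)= 20976/ 5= 4195.20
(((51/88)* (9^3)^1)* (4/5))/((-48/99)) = -111537/160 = -697.11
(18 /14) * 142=1278 /7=182.57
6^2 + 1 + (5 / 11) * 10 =457 / 11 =41.55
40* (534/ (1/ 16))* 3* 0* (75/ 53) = 0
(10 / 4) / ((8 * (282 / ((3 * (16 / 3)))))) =5 / 282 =0.02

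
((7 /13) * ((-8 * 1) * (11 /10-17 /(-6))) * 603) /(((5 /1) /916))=-608319264 /325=-1871751.58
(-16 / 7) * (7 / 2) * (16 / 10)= -64 / 5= -12.80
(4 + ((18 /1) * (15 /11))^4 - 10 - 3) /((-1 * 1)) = -5314278231 /14641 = -362972.35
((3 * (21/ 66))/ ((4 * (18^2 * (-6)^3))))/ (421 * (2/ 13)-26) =-13/ 147806208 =-0.00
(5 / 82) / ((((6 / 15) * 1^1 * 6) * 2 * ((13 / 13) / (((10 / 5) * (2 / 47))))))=25 / 23124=0.00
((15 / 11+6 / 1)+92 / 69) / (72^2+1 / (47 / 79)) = 13489 / 8042991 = 0.00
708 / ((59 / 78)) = 936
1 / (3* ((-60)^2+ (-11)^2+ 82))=1 / 11409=0.00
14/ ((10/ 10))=14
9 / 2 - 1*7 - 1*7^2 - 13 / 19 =-1983 / 38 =-52.18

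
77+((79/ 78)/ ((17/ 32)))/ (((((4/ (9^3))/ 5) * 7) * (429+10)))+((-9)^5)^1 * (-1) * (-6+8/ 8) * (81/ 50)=-3247745314067/ 6791330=-478219.33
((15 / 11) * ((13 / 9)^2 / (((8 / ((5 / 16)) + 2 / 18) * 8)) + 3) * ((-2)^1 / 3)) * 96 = -262.70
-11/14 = -0.79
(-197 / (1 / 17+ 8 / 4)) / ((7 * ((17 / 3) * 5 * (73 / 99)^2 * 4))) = -5792391 / 26112100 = -0.22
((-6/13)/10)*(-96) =288/65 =4.43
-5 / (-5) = 1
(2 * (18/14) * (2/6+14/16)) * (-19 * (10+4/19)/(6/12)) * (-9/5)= 75951/35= 2170.03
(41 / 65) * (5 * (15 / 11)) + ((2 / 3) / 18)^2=448478 / 104247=4.30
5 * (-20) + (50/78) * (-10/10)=-3925/39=-100.64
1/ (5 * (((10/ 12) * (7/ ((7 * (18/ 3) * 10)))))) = 72/ 5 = 14.40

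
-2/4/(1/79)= -79/2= -39.50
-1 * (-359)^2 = -128881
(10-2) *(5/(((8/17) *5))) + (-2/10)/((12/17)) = 1003/60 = 16.72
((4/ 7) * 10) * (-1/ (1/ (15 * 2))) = -171.43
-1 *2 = -2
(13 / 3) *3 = 13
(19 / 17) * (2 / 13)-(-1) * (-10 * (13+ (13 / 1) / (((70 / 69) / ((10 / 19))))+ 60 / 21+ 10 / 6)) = -21384268 / 88179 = -242.51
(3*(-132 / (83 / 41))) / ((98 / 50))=-405900 / 4067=-99.80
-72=-72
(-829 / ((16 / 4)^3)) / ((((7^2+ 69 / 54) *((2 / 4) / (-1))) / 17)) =126837 / 14480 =8.76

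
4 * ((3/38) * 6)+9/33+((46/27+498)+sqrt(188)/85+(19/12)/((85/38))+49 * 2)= 600.74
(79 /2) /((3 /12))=158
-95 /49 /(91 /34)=-3230 /4459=-0.72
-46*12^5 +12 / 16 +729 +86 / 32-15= -183128873 / 16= -11445554.56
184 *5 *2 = 1840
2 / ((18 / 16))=16 / 9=1.78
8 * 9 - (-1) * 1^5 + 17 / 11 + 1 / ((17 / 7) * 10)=139477 / 1870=74.59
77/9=8.56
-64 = -64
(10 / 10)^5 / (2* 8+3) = 0.05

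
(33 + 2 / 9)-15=164 / 9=18.22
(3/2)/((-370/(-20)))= 3/37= 0.08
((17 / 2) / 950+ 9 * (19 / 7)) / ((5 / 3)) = 975057 / 66500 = 14.66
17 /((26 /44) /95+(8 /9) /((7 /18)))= 248710 /33531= 7.42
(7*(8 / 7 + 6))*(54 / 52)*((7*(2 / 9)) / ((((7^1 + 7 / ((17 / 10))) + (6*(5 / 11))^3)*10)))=0.26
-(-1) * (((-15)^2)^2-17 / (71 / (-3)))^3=46439618257159540776 / 357911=129751860817799.79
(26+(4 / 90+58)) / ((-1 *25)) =-3782 / 1125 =-3.36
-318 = -318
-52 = -52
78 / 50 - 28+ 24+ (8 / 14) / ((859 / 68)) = -359993 / 150325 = -2.39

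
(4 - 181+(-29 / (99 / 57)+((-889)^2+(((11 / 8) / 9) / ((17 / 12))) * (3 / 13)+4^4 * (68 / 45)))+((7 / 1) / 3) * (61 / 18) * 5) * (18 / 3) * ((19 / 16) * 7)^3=610386656460516803 / 224040960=2724442246.90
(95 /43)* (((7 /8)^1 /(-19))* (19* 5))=-3325 /344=-9.67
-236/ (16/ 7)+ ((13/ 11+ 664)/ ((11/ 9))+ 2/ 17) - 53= 3193347/ 8228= 388.11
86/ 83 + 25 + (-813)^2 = 54862588/ 83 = 660995.04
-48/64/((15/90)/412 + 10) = -1854/24721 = -0.07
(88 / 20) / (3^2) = 22 / 45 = 0.49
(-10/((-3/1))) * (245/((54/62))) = 75950/81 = 937.65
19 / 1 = 19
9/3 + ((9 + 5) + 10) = 27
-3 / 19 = -0.16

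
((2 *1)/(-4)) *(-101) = 101/2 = 50.50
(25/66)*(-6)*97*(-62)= 150350/11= 13668.18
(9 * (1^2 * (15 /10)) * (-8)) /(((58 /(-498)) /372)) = 10003824 /29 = 344959.45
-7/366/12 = -7/4392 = -0.00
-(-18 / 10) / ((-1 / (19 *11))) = -1881 / 5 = -376.20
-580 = -580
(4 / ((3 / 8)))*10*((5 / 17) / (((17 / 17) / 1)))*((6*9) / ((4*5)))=1440 / 17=84.71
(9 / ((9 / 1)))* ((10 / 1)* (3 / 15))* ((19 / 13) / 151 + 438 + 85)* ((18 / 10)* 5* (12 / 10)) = 110880144 / 9815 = 11297.01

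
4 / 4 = 1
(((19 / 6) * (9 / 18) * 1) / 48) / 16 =19 / 9216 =0.00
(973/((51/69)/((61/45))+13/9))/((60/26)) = 53239641/251240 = 211.91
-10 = -10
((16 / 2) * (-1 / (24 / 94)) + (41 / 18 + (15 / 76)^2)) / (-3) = 1508399 / 155952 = 9.67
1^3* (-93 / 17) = -93 / 17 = -5.47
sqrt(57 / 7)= sqrt(399) / 7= 2.85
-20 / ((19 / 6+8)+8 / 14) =-840 / 493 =-1.70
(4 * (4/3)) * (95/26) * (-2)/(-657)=1520/25623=0.06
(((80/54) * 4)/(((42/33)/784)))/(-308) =-320/27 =-11.85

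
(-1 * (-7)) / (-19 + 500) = 7 / 481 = 0.01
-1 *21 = -21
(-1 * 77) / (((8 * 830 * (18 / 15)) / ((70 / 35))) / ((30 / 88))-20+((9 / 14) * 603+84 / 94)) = -253330 / 39660741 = -0.01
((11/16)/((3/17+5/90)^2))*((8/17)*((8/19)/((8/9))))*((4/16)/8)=136323/1532464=0.09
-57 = -57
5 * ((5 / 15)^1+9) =140 / 3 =46.67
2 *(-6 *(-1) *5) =60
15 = 15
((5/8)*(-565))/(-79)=2825/632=4.47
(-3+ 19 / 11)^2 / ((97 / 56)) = 10976 / 11737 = 0.94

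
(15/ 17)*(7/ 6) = 35/ 34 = 1.03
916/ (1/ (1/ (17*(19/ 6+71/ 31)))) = 170376/ 17255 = 9.87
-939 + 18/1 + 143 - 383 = -1161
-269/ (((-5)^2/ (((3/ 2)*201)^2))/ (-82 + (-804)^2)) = -31609229590107/ 50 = -632184591802.14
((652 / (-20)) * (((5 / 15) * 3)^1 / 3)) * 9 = -489 / 5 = -97.80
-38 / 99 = -0.38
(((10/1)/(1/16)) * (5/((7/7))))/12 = 66.67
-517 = -517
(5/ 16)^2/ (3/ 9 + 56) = 75/ 43264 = 0.00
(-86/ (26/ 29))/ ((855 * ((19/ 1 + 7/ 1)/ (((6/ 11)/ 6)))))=-1247/ 3178890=-0.00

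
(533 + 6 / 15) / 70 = 381 / 50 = 7.62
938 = 938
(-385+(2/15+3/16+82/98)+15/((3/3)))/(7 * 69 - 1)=-4337587/5668320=-0.77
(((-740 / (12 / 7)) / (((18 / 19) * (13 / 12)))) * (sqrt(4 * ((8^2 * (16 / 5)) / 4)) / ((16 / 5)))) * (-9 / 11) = 98420 * sqrt(5) / 143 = 1538.98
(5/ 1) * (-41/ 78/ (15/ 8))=-164/ 117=-1.40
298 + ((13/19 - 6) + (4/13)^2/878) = 412576303/1409629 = 292.68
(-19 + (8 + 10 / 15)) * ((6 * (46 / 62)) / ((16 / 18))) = -207 / 4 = -51.75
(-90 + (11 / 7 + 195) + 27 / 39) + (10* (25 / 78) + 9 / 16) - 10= 441305 / 4368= 101.03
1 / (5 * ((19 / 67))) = 67 / 95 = 0.71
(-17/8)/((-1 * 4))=17/32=0.53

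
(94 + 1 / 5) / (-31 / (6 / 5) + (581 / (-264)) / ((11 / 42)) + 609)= 683892 / 4172785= 0.16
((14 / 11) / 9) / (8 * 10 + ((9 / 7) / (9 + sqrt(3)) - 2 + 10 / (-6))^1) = 294 * sqrt(3) / 737767393 + 4092382 / 2213302179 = 0.00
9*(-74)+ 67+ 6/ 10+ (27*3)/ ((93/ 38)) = -87622/ 155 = -565.30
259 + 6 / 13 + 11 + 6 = 3594 / 13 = 276.46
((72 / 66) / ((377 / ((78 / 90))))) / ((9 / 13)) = 52 / 14355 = 0.00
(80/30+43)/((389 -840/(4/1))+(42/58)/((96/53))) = 127136/499449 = 0.25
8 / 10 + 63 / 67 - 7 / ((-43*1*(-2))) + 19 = 595183 / 28810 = 20.66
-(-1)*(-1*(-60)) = 60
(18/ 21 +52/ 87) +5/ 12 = 1.87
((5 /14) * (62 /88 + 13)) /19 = 3015 /11704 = 0.26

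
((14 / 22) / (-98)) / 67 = -1 / 10318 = -0.00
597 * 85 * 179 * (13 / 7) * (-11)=-185559966.43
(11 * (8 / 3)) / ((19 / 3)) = 88 / 19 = 4.63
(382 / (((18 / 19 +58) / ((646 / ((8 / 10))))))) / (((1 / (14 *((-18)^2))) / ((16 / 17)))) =22340124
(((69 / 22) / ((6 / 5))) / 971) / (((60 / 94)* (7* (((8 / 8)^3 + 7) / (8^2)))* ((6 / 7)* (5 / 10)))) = 0.01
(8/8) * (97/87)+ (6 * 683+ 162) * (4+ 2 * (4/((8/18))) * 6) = 41509537/87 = 477121.11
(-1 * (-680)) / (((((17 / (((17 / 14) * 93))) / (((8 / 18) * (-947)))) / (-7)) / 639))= 8504135760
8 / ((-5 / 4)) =-6.40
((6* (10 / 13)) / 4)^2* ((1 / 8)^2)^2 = 0.00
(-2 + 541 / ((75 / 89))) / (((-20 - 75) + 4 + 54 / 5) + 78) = -290.90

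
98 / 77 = 14 / 11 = 1.27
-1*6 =-6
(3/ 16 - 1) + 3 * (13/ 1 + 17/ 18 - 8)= 817/ 48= 17.02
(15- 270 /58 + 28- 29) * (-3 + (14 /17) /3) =-37669 /1479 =-25.47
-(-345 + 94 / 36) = 6163 / 18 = 342.39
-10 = -10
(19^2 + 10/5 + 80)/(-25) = -443/25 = -17.72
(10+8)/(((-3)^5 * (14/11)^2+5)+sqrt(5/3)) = -153624141/3316707191 - 131769 * sqrt(15)/3316707191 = -0.05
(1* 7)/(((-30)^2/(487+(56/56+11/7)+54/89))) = 305381/80100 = 3.81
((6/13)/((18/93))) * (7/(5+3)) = 217/104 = 2.09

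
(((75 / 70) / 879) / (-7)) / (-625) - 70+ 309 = 857830751 / 3589250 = 239.00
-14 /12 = -7 /6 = -1.17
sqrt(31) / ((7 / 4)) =3.18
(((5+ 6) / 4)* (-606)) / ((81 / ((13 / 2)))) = -14443 / 108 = -133.73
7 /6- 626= -3749 /6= -624.83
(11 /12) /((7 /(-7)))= -11 /12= -0.92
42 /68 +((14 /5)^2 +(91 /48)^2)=12.05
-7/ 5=-1.40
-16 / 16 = -1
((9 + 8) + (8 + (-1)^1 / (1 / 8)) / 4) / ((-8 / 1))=-17 / 8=-2.12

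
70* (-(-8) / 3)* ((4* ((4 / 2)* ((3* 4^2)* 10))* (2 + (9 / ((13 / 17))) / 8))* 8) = 258764800 / 13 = 19904984.62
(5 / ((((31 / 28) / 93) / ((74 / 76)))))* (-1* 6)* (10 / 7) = -66600 / 19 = -3505.26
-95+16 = -79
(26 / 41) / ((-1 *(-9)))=0.07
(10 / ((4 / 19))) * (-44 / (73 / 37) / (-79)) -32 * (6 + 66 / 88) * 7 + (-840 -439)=-16018367 / 5767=-2777.59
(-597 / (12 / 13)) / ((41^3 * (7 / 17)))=-43979 / 1929788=-0.02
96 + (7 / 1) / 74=7111 / 74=96.09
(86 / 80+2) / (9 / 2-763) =-3 / 740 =-0.00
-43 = -43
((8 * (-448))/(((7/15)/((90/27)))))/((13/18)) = -460800/13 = -35446.15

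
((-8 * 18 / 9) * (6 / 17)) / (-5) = 96 / 85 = 1.13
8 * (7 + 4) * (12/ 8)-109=23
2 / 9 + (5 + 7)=110 / 9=12.22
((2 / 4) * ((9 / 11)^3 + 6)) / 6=2905 / 5324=0.55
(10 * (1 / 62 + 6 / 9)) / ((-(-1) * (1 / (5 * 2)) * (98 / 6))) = 6350 / 1519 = 4.18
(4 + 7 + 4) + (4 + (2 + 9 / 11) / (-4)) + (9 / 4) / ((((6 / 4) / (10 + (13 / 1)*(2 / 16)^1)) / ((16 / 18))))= 1487 / 44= 33.80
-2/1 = -2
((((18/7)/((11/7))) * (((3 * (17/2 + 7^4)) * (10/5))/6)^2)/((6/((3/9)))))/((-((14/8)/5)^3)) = -46445522000/3773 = -12309971.38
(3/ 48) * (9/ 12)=0.05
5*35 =175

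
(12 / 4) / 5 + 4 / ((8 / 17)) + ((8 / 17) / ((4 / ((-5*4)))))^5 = -894793013 / 14198570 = -63.02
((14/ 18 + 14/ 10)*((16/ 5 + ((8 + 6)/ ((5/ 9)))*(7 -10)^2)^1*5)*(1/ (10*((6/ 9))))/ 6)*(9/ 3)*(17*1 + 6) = 25921/ 6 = 4320.17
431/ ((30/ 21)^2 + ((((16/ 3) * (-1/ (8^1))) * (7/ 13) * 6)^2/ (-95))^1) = 339065545/ 1567084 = 216.37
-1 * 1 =-1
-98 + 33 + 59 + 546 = 540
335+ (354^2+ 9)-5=125655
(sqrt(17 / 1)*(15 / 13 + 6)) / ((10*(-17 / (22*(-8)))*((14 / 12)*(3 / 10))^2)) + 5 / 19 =5 / 19 + 654720*sqrt(17) / 10829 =249.55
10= 10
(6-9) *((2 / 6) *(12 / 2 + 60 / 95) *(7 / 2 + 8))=-1449 / 19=-76.26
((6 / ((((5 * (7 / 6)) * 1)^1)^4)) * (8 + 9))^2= 0.01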